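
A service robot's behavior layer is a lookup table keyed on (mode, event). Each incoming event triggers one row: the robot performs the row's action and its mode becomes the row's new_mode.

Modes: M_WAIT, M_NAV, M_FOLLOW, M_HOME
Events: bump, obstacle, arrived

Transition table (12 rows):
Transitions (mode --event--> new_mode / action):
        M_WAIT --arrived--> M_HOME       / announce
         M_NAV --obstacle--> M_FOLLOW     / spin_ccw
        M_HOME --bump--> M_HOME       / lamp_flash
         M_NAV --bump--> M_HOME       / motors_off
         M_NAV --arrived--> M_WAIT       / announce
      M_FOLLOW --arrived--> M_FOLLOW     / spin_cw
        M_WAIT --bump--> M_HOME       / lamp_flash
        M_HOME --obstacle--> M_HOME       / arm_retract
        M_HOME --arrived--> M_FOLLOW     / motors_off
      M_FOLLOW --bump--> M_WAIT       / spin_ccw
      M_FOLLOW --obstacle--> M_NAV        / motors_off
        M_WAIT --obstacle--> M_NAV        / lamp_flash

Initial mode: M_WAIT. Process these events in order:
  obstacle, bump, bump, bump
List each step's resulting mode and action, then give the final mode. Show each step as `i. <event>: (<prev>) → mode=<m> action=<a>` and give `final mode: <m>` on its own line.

1. obstacle: (M_WAIT) → mode=M_NAV action=lamp_flash
2. bump: (M_NAV) → mode=M_HOME action=motors_off
3. bump: (M_HOME) → mode=M_HOME action=lamp_flash
4. bump: (M_HOME) → mode=M_HOME action=lamp_flash

final mode: M_HOME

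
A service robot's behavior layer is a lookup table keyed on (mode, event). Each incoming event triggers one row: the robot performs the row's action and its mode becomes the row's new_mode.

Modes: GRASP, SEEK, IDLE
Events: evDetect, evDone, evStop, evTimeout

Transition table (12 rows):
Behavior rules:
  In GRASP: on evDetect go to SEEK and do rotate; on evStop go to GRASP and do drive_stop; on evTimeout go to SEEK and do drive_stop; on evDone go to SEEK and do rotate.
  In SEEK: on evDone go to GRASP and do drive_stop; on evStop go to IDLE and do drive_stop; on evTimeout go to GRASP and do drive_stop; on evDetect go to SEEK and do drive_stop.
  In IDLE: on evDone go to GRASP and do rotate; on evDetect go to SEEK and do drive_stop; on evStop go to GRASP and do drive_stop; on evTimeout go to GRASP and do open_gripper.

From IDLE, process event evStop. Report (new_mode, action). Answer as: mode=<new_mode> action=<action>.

mode=GRASP action=drive_stop

current mode = IDLE; filter table to that mode:
  (IDLE, evDone) → (GRASP, rotate)
  (IDLE, evDetect) → (SEEK, drive_stop)
  (IDLE, evStop) → (GRASP, drive_stop)  ← event matches
  (IDLE, evTimeout) → (GRASP, open_gripper)
event = evStop selects (GRASP, drive_stop)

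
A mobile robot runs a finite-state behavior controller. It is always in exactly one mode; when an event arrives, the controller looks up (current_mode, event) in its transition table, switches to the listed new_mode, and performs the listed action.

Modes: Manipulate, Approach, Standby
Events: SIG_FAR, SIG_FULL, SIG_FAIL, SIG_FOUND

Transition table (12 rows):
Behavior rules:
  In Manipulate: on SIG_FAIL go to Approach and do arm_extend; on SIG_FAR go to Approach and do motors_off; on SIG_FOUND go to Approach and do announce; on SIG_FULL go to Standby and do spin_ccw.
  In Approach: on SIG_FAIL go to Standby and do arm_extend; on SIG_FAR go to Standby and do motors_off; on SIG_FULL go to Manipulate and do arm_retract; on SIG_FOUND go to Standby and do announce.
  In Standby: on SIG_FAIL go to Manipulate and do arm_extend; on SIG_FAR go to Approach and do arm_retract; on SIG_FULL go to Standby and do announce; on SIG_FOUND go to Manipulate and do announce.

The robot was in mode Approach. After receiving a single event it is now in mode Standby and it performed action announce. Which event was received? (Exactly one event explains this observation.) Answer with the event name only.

SIG_FOUND

try SIG_FAR: (Approach, SIG_FAR) → (Standby, motors_off)
try SIG_FULL: (Approach, SIG_FULL) → (Manipulate, arm_retract)
try SIG_FAIL: (Approach, SIG_FAIL) → (Standby, arm_extend)
try SIG_FOUND: (Approach, SIG_FOUND) → (Standby, announce)  ← matches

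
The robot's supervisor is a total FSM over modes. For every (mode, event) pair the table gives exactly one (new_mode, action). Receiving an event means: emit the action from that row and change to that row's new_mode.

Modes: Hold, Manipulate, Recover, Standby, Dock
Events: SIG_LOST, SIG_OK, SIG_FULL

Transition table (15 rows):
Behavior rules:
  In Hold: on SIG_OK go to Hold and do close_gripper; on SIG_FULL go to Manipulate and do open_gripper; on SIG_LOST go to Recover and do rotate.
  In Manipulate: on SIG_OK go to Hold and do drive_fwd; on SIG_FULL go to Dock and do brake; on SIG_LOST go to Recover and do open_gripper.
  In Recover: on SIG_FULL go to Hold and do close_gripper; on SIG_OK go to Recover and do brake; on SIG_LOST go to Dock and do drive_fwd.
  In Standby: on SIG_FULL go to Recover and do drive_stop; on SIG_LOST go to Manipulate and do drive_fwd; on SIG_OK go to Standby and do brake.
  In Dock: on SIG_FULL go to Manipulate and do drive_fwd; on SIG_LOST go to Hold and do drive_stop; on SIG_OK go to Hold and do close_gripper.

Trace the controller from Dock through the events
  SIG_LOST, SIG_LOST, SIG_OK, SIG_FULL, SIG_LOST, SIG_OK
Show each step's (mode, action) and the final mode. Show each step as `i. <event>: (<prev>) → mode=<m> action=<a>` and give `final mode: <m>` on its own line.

1. SIG_LOST: (Dock) → mode=Hold action=drive_stop
2. SIG_LOST: (Hold) → mode=Recover action=rotate
3. SIG_OK: (Recover) → mode=Recover action=brake
4. SIG_FULL: (Recover) → mode=Hold action=close_gripper
5. SIG_LOST: (Hold) → mode=Recover action=rotate
6. SIG_OK: (Recover) → mode=Recover action=brake

final mode: Recover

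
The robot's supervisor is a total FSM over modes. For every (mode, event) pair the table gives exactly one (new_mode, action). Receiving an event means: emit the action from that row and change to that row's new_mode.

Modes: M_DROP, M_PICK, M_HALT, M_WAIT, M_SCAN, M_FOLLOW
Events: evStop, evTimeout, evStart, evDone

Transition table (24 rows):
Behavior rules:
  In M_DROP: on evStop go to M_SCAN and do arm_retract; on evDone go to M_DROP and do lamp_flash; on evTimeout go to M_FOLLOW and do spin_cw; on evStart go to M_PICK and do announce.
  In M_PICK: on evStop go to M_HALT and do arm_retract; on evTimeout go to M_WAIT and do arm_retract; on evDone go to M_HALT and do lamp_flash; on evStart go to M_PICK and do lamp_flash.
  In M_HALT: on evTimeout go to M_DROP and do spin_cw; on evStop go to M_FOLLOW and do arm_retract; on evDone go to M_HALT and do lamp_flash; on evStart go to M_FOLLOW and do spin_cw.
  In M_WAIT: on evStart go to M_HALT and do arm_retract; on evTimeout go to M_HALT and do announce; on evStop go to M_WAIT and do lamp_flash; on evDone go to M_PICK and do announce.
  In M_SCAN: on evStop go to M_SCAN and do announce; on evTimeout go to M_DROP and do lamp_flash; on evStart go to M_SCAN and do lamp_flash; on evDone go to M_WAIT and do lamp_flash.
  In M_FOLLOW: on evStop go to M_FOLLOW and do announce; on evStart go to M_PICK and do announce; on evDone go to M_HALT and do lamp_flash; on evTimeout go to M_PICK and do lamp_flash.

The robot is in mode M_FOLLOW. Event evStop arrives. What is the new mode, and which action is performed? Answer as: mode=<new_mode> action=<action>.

current mode = M_FOLLOW; filter table to that mode:
  (M_FOLLOW, evStop) → (M_FOLLOW, announce)  ← event matches
  (M_FOLLOW, evStart) → (M_PICK, announce)
  (M_FOLLOW, evDone) → (M_HALT, lamp_flash)
  (M_FOLLOW, evTimeout) → (M_PICK, lamp_flash)
event = evStop selects (M_FOLLOW, announce)

mode=M_FOLLOW action=announce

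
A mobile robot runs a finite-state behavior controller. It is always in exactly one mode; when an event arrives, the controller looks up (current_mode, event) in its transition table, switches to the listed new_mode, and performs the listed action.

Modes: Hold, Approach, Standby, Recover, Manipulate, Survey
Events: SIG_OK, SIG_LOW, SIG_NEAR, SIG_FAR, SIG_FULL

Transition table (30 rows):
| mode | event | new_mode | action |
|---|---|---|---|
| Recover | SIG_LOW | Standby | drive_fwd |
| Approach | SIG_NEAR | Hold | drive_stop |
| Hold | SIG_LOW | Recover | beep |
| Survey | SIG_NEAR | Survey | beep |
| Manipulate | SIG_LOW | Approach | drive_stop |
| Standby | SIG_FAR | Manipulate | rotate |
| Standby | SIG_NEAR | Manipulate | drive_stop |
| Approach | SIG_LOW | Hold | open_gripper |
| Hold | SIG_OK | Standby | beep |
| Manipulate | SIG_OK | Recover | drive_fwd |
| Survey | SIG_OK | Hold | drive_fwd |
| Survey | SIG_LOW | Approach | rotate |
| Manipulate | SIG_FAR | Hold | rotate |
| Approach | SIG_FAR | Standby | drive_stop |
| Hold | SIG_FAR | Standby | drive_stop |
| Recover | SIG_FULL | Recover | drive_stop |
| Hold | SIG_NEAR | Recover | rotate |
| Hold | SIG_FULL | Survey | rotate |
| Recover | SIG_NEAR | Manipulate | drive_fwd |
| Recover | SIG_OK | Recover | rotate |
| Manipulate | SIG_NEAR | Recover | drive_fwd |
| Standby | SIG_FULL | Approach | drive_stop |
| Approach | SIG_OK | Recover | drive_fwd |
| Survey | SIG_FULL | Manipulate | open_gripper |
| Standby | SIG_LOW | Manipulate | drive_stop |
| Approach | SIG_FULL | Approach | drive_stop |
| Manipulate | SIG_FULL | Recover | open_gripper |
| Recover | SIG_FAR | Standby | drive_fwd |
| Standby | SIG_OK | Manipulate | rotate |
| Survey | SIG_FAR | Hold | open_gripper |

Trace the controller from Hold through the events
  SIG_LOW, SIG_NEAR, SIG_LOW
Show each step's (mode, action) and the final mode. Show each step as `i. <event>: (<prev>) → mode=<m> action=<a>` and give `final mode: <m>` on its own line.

1. SIG_LOW: (Hold) → mode=Recover action=beep
2. SIG_NEAR: (Recover) → mode=Manipulate action=drive_fwd
3. SIG_LOW: (Manipulate) → mode=Approach action=drive_stop

final mode: Approach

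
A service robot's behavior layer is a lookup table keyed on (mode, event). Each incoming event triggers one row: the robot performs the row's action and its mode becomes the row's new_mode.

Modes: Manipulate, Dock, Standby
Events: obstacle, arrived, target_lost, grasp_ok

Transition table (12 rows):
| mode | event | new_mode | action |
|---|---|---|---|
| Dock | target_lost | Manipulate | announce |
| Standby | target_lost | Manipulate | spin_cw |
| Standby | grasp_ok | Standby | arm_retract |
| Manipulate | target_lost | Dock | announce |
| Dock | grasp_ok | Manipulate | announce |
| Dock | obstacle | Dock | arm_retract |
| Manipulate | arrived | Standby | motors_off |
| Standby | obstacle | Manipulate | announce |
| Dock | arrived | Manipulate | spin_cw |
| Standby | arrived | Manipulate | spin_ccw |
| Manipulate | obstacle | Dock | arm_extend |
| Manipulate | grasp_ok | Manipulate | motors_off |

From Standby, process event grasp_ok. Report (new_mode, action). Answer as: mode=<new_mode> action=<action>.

current mode = Standby; filter table to that mode:
  (Standby, target_lost) → (Manipulate, spin_cw)
  (Standby, grasp_ok) → (Standby, arm_retract)  ← event matches
  (Standby, obstacle) → (Manipulate, announce)
  (Standby, arrived) → (Manipulate, spin_ccw)
event = grasp_ok selects (Standby, arm_retract)

mode=Standby action=arm_retract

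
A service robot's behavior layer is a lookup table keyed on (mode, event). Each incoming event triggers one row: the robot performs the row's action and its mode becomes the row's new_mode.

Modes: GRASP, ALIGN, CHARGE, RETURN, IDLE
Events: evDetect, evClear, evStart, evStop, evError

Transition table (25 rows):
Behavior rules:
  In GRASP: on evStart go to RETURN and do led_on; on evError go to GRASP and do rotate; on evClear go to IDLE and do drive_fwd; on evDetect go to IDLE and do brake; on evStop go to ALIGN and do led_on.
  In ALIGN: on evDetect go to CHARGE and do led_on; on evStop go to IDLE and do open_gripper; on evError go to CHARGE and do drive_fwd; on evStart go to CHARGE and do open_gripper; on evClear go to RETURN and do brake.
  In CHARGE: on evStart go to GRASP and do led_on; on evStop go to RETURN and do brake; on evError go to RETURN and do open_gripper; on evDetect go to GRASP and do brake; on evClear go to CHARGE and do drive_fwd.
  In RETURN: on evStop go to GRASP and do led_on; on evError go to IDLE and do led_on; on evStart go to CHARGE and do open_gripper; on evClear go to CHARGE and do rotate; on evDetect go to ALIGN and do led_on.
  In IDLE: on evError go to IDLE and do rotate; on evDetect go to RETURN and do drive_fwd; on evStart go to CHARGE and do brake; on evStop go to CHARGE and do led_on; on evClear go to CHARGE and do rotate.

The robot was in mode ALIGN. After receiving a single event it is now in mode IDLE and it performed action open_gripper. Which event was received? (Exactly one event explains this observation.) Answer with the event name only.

try evDetect: (ALIGN, evDetect) → (CHARGE, led_on)
try evClear: (ALIGN, evClear) → (RETURN, brake)
try evStart: (ALIGN, evStart) → (CHARGE, open_gripper)
try evStop: (ALIGN, evStop) → (IDLE, open_gripper)  ← matches
try evError: (ALIGN, evError) → (CHARGE, drive_fwd)

evStop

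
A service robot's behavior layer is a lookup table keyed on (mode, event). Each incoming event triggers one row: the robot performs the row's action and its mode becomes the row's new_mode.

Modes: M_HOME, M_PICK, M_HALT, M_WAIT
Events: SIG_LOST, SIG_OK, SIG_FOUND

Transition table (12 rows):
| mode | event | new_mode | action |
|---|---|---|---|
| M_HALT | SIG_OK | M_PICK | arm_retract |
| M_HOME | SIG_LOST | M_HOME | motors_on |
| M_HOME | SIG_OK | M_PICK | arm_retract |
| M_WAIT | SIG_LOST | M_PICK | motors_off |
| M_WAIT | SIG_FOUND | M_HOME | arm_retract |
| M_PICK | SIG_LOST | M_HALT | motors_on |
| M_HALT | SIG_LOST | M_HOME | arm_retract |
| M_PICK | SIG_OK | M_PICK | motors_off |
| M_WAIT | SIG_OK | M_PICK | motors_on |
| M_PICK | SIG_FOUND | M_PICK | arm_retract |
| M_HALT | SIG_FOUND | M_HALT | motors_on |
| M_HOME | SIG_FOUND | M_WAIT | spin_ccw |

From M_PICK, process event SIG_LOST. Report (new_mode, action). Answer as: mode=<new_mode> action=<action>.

mode=M_HALT action=motors_on

current mode = M_PICK; filter table to that mode:
  (M_PICK, SIG_LOST) → (M_HALT, motors_on)  ← event matches
  (M_PICK, SIG_OK) → (M_PICK, motors_off)
  (M_PICK, SIG_FOUND) → (M_PICK, arm_retract)
event = SIG_LOST selects (M_HALT, motors_on)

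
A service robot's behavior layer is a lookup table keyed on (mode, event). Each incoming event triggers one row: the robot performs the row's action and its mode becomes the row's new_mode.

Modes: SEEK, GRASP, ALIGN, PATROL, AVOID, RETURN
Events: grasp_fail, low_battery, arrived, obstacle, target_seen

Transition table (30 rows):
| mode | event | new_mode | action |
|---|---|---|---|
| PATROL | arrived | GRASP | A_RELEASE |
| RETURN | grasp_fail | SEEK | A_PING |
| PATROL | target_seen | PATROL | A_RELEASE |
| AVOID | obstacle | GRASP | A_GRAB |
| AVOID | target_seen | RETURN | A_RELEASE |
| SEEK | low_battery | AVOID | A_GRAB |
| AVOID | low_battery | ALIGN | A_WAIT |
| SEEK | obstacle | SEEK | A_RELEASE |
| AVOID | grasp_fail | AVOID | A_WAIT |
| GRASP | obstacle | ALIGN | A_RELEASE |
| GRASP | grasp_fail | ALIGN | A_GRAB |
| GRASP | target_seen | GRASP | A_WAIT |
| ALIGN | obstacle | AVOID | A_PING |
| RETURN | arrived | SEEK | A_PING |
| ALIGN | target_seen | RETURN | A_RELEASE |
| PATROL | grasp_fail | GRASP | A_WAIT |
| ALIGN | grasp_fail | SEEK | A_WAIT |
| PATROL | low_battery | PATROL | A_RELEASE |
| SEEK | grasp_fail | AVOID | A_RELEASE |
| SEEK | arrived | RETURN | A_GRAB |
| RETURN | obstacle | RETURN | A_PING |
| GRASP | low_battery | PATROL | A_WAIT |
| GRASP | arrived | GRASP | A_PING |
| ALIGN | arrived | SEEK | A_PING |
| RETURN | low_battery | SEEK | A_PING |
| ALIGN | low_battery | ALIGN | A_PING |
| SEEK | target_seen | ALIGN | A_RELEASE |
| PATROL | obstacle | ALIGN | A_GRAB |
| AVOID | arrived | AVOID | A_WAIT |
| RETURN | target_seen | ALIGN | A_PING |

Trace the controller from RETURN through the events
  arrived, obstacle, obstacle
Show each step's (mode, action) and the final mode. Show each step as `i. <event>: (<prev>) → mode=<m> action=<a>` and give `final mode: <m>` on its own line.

final mode: SEEK

1. arrived: (RETURN) → mode=SEEK action=A_PING
2. obstacle: (SEEK) → mode=SEEK action=A_RELEASE
3. obstacle: (SEEK) → mode=SEEK action=A_RELEASE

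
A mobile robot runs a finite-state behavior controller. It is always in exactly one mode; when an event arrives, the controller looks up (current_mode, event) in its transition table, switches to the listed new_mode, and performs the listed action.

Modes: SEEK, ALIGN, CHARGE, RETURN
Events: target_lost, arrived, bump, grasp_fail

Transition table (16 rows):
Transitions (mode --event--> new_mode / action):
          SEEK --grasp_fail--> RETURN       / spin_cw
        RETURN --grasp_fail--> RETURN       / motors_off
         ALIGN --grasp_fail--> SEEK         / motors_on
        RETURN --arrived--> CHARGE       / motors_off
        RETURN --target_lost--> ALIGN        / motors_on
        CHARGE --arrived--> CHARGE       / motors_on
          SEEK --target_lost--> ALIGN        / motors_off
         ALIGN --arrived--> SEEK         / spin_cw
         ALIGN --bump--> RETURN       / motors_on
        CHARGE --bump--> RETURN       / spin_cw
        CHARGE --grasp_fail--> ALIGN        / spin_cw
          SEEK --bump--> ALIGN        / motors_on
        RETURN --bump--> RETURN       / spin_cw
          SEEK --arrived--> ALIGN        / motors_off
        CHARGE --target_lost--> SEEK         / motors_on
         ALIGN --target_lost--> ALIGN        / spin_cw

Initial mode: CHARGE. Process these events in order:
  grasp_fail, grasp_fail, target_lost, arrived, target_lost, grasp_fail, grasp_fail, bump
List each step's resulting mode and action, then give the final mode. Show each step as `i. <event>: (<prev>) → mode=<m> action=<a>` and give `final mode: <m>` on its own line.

final mode: RETURN

1. grasp_fail: (CHARGE) → mode=ALIGN action=spin_cw
2. grasp_fail: (ALIGN) → mode=SEEK action=motors_on
3. target_lost: (SEEK) → mode=ALIGN action=motors_off
4. arrived: (ALIGN) → mode=SEEK action=spin_cw
5. target_lost: (SEEK) → mode=ALIGN action=motors_off
6. grasp_fail: (ALIGN) → mode=SEEK action=motors_on
7. grasp_fail: (SEEK) → mode=RETURN action=spin_cw
8. bump: (RETURN) → mode=RETURN action=spin_cw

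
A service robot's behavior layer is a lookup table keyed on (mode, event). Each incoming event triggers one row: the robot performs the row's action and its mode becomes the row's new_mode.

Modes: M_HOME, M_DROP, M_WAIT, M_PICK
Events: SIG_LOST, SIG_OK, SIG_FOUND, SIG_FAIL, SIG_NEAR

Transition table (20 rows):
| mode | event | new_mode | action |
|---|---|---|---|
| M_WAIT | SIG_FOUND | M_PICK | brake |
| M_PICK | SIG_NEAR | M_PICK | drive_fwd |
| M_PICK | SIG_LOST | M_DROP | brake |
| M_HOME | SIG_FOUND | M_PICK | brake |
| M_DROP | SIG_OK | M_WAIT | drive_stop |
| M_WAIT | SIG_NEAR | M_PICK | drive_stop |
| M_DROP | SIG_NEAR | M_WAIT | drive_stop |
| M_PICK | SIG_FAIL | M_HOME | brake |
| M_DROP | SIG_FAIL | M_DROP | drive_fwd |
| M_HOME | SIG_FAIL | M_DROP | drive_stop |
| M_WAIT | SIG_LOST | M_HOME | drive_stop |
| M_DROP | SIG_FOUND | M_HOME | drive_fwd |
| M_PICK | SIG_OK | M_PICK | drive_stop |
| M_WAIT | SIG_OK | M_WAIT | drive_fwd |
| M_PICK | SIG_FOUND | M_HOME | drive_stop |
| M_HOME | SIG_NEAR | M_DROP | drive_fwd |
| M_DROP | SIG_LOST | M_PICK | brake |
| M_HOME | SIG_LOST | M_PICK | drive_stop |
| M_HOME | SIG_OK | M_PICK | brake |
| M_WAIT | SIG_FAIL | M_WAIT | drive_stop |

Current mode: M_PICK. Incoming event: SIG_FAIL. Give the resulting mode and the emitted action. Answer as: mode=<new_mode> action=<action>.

current mode = M_PICK; filter table to that mode:
  (M_PICK, SIG_NEAR) → (M_PICK, drive_fwd)
  (M_PICK, SIG_LOST) → (M_DROP, brake)
  (M_PICK, SIG_FAIL) → (M_HOME, brake)  ← event matches
  (M_PICK, SIG_OK) → (M_PICK, drive_stop)
  (M_PICK, SIG_FOUND) → (M_HOME, drive_stop)
event = SIG_FAIL selects (M_HOME, brake)

mode=M_HOME action=brake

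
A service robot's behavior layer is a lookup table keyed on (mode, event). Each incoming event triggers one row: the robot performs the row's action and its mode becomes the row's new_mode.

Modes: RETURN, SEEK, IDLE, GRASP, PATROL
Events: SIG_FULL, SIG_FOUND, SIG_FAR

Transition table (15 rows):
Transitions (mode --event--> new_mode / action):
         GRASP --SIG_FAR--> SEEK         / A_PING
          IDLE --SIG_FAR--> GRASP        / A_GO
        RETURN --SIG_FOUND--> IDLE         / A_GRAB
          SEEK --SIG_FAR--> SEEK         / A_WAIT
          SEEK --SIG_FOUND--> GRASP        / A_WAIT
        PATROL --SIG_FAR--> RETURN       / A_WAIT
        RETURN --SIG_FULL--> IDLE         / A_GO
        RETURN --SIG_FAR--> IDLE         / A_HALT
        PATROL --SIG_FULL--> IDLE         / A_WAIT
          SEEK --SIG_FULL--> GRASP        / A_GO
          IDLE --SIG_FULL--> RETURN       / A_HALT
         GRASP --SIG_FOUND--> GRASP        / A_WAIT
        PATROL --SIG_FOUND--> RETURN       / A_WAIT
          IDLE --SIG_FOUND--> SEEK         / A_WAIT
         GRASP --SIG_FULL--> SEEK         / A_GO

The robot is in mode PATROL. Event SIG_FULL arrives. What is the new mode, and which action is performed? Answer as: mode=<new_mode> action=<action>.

mode=IDLE action=A_WAIT

current mode = PATROL; filter table to that mode:
  (PATROL, SIG_FAR) → (RETURN, A_WAIT)
  (PATROL, SIG_FULL) → (IDLE, A_WAIT)  ← event matches
  (PATROL, SIG_FOUND) → (RETURN, A_WAIT)
event = SIG_FULL selects (IDLE, A_WAIT)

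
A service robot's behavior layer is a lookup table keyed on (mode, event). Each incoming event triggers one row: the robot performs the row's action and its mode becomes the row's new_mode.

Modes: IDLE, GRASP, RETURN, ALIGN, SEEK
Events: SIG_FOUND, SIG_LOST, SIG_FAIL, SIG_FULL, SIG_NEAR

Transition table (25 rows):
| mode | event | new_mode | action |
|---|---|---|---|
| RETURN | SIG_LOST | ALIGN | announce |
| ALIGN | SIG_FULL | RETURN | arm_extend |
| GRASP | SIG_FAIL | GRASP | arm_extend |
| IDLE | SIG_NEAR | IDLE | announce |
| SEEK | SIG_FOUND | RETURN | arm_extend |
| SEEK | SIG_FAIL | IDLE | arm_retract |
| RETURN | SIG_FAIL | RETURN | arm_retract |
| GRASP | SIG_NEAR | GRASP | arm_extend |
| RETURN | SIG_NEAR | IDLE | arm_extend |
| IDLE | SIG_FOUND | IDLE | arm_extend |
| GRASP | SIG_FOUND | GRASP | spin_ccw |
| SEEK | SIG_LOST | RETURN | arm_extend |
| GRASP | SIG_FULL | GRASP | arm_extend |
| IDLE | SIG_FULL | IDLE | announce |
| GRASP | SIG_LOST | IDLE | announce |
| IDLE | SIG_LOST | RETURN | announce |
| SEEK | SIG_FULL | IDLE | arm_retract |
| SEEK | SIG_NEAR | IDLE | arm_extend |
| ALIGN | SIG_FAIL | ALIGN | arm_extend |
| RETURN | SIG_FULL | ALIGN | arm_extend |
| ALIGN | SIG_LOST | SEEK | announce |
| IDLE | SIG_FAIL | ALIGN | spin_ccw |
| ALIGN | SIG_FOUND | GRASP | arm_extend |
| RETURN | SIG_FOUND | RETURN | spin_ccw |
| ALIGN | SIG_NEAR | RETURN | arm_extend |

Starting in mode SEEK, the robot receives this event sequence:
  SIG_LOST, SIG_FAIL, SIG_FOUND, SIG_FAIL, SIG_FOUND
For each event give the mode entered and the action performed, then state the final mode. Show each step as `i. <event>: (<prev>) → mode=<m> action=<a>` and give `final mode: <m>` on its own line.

final mode: RETURN

1. SIG_LOST: (SEEK) → mode=RETURN action=arm_extend
2. SIG_FAIL: (RETURN) → mode=RETURN action=arm_retract
3. SIG_FOUND: (RETURN) → mode=RETURN action=spin_ccw
4. SIG_FAIL: (RETURN) → mode=RETURN action=arm_retract
5. SIG_FOUND: (RETURN) → mode=RETURN action=spin_ccw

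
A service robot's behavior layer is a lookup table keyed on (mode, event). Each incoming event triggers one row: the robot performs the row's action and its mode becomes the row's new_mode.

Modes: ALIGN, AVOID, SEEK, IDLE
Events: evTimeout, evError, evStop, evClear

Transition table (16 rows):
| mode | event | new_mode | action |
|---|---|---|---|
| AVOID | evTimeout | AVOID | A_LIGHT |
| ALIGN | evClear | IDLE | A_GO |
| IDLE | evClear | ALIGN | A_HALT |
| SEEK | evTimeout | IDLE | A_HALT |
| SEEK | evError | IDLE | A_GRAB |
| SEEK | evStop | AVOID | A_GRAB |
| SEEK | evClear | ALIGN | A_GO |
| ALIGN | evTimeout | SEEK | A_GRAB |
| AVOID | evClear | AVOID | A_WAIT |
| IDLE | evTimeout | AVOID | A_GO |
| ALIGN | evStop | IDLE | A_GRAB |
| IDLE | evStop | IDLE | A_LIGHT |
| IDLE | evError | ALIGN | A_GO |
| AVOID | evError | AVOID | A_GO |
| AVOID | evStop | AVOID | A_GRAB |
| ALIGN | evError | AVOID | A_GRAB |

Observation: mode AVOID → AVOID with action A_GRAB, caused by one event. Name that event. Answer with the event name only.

evStop

try evTimeout: (AVOID, evTimeout) → (AVOID, A_LIGHT)
try evError: (AVOID, evError) → (AVOID, A_GO)
try evStop: (AVOID, evStop) → (AVOID, A_GRAB)  ← matches
try evClear: (AVOID, evClear) → (AVOID, A_WAIT)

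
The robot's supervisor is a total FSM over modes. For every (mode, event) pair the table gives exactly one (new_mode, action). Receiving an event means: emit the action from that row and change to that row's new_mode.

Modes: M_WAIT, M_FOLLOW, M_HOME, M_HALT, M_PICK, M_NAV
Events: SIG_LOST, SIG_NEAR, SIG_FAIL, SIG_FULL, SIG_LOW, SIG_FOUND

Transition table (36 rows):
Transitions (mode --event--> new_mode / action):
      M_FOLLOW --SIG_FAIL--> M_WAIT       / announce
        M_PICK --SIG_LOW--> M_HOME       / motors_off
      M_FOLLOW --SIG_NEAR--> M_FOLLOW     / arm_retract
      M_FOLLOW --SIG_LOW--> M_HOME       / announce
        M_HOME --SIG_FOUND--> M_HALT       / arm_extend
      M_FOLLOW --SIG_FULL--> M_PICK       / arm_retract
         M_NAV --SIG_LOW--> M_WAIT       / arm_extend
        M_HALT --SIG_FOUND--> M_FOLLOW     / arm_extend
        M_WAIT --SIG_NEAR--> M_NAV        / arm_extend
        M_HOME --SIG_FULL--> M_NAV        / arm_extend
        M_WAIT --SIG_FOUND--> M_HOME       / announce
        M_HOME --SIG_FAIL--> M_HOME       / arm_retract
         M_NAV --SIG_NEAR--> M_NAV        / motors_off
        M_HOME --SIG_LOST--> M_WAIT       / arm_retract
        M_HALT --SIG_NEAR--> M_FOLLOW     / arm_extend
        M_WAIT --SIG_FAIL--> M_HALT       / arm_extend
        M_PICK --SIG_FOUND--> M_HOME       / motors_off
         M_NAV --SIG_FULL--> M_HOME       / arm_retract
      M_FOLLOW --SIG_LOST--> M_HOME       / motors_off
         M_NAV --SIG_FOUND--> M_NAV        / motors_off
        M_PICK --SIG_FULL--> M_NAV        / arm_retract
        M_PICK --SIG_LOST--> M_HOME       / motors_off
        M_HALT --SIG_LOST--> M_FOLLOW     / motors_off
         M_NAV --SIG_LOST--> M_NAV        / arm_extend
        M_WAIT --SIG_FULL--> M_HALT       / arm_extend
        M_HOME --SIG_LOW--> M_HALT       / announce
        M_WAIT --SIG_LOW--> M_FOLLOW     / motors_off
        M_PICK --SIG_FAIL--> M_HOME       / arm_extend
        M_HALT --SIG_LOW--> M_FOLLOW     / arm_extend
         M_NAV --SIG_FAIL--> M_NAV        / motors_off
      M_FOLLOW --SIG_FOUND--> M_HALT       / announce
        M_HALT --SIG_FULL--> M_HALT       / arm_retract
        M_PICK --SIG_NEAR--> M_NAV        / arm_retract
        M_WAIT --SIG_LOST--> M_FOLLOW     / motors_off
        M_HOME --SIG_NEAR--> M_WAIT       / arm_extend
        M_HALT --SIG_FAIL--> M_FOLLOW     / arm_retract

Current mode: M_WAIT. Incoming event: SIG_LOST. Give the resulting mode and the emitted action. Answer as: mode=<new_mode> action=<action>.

mode=M_FOLLOW action=motors_off

current mode = M_WAIT; filter table to that mode:
  (M_WAIT, SIG_NEAR) → (M_NAV, arm_extend)
  (M_WAIT, SIG_FOUND) → (M_HOME, announce)
  (M_WAIT, SIG_FAIL) → (M_HALT, arm_extend)
  (M_WAIT, SIG_FULL) → (M_HALT, arm_extend)
  (M_WAIT, SIG_LOW) → (M_FOLLOW, motors_off)
  (M_WAIT, SIG_LOST) → (M_FOLLOW, motors_off)  ← event matches
event = SIG_LOST selects (M_FOLLOW, motors_off)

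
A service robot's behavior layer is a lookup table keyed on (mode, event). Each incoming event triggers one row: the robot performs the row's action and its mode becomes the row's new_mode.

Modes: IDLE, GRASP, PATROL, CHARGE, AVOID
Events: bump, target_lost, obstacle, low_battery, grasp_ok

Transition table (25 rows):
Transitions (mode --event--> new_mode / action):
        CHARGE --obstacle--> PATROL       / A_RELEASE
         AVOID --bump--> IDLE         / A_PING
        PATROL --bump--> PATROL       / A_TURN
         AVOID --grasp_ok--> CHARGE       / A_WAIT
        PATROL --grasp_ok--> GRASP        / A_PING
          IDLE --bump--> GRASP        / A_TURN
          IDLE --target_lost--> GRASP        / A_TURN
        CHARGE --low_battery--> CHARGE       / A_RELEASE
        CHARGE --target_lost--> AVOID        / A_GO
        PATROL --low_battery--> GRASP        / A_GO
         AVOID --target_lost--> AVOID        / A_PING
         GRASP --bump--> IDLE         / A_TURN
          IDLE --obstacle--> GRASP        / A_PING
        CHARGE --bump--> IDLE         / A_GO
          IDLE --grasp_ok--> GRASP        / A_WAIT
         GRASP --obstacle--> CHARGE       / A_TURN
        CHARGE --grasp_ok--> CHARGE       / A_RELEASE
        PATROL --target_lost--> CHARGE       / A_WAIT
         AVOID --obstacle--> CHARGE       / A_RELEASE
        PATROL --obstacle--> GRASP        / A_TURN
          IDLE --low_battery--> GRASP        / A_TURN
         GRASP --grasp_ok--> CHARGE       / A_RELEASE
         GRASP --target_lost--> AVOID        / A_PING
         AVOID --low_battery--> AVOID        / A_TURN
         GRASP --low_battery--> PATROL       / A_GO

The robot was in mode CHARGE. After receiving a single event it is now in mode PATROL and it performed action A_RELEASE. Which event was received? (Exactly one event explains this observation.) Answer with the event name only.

try bump: (CHARGE, bump) → (IDLE, A_GO)
try target_lost: (CHARGE, target_lost) → (AVOID, A_GO)
try obstacle: (CHARGE, obstacle) → (PATROL, A_RELEASE)  ← matches
try low_battery: (CHARGE, low_battery) → (CHARGE, A_RELEASE)
try grasp_ok: (CHARGE, grasp_ok) → (CHARGE, A_RELEASE)

obstacle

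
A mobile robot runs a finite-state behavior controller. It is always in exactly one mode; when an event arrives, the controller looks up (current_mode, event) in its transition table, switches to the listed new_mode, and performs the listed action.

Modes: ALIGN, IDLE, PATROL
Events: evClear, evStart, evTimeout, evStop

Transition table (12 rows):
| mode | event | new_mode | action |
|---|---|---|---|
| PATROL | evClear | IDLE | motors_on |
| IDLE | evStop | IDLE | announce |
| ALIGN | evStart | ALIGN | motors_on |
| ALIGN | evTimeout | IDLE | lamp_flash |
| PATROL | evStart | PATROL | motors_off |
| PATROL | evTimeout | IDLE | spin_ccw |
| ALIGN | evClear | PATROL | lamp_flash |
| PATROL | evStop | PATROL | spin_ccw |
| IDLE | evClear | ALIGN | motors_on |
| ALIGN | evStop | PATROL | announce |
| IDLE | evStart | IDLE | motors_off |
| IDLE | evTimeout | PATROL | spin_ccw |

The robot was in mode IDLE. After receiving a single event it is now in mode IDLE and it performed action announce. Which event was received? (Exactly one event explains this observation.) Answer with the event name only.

try evClear: (IDLE, evClear) → (ALIGN, motors_on)
try evStart: (IDLE, evStart) → (IDLE, motors_off)
try evTimeout: (IDLE, evTimeout) → (PATROL, spin_ccw)
try evStop: (IDLE, evStop) → (IDLE, announce)  ← matches

evStop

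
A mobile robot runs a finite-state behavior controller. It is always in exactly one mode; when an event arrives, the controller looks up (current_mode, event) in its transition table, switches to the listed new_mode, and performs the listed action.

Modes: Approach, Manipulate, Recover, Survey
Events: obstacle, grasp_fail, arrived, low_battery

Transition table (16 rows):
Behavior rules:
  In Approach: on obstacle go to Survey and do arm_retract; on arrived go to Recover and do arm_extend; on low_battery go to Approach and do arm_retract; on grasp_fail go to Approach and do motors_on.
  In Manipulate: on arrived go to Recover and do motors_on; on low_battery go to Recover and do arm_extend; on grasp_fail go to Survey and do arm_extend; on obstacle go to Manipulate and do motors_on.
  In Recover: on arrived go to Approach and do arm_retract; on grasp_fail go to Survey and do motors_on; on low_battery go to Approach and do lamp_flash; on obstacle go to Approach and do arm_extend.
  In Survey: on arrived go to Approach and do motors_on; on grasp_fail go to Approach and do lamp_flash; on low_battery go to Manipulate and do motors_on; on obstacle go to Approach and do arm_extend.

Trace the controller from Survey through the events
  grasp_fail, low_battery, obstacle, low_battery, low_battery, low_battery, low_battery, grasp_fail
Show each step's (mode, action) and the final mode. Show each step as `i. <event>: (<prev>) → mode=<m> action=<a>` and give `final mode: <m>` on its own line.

final mode: Approach

1. grasp_fail: (Survey) → mode=Approach action=lamp_flash
2. low_battery: (Approach) → mode=Approach action=arm_retract
3. obstacle: (Approach) → mode=Survey action=arm_retract
4. low_battery: (Survey) → mode=Manipulate action=motors_on
5. low_battery: (Manipulate) → mode=Recover action=arm_extend
6. low_battery: (Recover) → mode=Approach action=lamp_flash
7. low_battery: (Approach) → mode=Approach action=arm_retract
8. grasp_fail: (Approach) → mode=Approach action=motors_on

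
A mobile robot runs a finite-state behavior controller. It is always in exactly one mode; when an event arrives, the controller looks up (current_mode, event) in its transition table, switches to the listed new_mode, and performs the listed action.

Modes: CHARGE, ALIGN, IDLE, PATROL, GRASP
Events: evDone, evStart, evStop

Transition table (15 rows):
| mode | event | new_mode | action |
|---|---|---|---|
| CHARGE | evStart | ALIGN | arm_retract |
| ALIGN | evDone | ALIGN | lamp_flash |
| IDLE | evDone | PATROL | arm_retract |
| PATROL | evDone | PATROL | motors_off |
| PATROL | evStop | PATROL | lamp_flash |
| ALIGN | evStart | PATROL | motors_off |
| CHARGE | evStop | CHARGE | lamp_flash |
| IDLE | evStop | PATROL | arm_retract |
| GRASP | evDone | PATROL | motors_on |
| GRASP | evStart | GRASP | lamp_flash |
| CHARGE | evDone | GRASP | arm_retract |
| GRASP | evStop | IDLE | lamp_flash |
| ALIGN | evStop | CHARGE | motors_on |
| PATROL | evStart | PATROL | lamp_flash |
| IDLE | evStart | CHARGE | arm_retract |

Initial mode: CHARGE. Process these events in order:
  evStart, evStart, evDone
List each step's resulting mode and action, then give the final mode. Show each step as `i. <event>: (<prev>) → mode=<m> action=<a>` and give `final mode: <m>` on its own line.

final mode: PATROL

1. evStart: (CHARGE) → mode=ALIGN action=arm_retract
2. evStart: (ALIGN) → mode=PATROL action=motors_off
3. evDone: (PATROL) → mode=PATROL action=motors_off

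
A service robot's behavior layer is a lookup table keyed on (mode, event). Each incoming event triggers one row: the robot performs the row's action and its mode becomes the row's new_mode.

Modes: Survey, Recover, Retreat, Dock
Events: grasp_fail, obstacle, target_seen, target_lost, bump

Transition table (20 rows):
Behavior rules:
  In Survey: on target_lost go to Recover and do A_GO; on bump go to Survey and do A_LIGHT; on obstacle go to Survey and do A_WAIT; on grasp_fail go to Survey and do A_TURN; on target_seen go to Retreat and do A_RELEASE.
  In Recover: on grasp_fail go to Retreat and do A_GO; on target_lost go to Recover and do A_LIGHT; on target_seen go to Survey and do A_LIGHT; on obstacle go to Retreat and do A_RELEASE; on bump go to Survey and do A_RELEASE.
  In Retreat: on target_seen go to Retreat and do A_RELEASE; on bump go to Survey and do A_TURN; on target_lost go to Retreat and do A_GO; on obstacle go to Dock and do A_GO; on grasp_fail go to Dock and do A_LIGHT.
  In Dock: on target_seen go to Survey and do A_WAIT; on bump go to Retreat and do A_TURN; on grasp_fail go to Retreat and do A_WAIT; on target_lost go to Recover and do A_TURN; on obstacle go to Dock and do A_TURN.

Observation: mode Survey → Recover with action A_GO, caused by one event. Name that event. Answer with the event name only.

target_lost

try grasp_fail: (Survey, grasp_fail) → (Survey, A_TURN)
try obstacle: (Survey, obstacle) → (Survey, A_WAIT)
try target_seen: (Survey, target_seen) → (Retreat, A_RELEASE)
try target_lost: (Survey, target_lost) → (Recover, A_GO)  ← matches
try bump: (Survey, bump) → (Survey, A_LIGHT)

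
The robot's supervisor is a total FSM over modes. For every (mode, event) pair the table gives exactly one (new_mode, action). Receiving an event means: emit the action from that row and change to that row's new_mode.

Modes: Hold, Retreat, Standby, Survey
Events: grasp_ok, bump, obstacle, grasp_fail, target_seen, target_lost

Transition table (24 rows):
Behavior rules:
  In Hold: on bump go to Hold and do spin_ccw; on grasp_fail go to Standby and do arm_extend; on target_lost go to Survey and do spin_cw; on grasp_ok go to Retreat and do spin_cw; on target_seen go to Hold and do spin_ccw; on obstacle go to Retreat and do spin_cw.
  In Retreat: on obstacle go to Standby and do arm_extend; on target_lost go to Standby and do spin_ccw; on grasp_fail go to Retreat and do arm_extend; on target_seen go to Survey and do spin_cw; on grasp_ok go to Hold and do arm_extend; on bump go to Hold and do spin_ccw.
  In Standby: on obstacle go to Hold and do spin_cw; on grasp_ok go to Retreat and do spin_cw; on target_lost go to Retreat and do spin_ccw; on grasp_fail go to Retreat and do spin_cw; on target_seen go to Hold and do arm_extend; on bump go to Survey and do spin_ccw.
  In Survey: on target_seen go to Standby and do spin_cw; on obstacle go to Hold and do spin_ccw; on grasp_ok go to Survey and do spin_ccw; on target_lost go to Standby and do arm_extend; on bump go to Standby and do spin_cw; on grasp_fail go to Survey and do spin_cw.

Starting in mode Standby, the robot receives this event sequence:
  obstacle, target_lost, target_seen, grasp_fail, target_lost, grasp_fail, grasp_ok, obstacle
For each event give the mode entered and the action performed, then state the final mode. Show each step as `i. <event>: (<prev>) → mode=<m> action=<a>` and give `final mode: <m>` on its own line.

1. obstacle: (Standby) → mode=Hold action=spin_cw
2. target_lost: (Hold) → mode=Survey action=spin_cw
3. target_seen: (Survey) → mode=Standby action=spin_cw
4. grasp_fail: (Standby) → mode=Retreat action=spin_cw
5. target_lost: (Retreat) → mode=Standby action=spin_ccw
6. grasp_fail: (Standby) → mode=Retreat action=spin_cw
7. grasp_ok: (Retreat) → mode=Hold action=arm_extend
8. obstacle: (Hold) → mode=Retreat action=spin_cw

final mode: Retreat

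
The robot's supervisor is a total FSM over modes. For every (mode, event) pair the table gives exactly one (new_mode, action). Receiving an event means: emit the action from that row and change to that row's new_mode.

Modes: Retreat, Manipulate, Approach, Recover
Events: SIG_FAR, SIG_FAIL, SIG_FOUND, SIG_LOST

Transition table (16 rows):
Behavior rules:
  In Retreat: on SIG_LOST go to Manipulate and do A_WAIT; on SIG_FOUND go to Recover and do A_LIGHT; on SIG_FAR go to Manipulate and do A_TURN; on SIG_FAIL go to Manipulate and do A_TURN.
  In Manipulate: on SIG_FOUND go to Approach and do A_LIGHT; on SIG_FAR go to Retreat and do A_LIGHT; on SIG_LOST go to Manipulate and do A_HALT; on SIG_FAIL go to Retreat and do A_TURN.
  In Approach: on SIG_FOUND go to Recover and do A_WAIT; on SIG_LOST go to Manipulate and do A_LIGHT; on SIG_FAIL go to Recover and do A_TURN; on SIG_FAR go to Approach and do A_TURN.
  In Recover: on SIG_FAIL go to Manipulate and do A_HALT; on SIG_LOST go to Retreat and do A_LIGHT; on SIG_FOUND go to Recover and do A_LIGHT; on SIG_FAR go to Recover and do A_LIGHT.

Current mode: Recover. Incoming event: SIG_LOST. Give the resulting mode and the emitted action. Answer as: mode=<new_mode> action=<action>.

mode=Retreat action=A_LIGHT

current mode = Recover; filter table to that mode:
  (Recover, SIG_FAIL) → (Manipulate, A_HALT)
  (Recover, SIG_LOST) → (Retreat, A_LIGHT)  ← event matches
  (Recover, SIG_FOUND) → (Recover, A_LIGHT)
  (Recover, SIG_FAR) → (Recover, A_LIGHT)
event = SIG_LOST selects (Retreat, A_LIGHT)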